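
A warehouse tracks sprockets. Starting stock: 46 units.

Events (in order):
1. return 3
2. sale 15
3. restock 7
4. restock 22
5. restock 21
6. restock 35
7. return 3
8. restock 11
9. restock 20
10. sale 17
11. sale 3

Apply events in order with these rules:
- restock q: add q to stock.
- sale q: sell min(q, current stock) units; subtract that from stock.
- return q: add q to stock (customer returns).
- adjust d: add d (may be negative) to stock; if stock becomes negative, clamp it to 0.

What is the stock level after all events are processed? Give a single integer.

Processing events:
Start: stock = 46
  Event 1 (return 3): 46 + 3 = 49
  Event 2 (sale 15): sell min(15,49)=15. stock: 49 - 15 = 34. total_sold = 15
  Event 3 (restock 7): 34 + 7 = 41
  Event 4 (restock 22): 41 + 22 = 63
  Event 5 (restock 21): 63 + 21 = 84
  Event 6 (restock 35): 84 + 35 = 119
  Event 7 (return 3): 119 + 3 = 122
  Event 8 (restock 11): 122 + 11 = 133
  Event 9 (restock 20): 133 + 20 = 153
  Event 10 (sale 17): sell min(17,153)=17. stock: 153 - 17 = 136. total_sold = 32
  Event 11 (sale 3): sell min(3,136)=3. stock: 136 - 3 = 133. total_sold = 35
Final: stock = 133, total_sold = 35

Answer: 133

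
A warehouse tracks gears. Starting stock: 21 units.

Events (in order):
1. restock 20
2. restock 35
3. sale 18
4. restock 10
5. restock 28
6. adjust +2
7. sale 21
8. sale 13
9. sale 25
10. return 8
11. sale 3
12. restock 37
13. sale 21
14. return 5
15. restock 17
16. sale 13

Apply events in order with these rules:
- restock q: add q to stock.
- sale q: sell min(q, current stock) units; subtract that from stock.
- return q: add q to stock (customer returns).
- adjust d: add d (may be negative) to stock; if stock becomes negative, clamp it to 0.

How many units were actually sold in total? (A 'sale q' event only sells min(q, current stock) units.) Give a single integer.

Answer: 114

Derivation:
Processing events:
Start: stock = 21
  Event 1 (restock 20): 21 + 20 = 41
  Event 2 (restock 35): 41 + 35 = 76
  Event 3 (sale 18): sell min(18,76)=18. stock: 76 - 18 = 58. total_sold = 18
  Event 4 (restock 10): 58 + 10 = 68
  Event 5 (restock 28): 68 + 28 = 96
  Event 6 (adjust +2): 96 + 2 = 98
  Event 7 (sale 21): sell min(21,98)=21. stock: 98 - 21 = 77. total_sold = 39
  Event 8 (sale 13): sell min(13,77)=13. stock: 77 - 13 = 64. total_sold = 52
  Event 9 (sale 25): sell min(25,64)=25. stock: 64 - 25 = 39. total_sold = 77
  Event 10 (return 8): 39 + 8 = 47
  Event 11 (sale 3): sell min(3,47)=3. stock: 47 - 3 = 44. total_sold = 80
  Event 12 (restock 37): 44 + 37 = 81
  Event 13 (sale 21): sell min(21,81)=21. stock: 81 - 21 = 60. total_sold = 101
  Event 14 (return 5): 60 + 5 = 65
  Event 15 (restock 17): 65 + 17 = 82
  Event 16 (sale 13): sell min(13,82)=13. stock: 82 - 13 = 69. total_sold = 114
Final: stock = 69, total_sold = 114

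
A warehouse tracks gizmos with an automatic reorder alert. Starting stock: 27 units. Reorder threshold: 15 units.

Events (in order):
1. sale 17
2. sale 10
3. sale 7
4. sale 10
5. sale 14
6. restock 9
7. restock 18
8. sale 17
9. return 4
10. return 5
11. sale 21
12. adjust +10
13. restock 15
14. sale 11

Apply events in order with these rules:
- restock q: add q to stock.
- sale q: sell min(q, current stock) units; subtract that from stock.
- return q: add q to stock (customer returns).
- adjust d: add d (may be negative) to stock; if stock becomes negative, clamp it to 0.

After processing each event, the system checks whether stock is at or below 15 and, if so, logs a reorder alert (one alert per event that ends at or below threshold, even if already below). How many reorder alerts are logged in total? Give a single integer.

Processing events:
Start: stock = 27
  Event 1 (sale 17): sell min(17,27)=17. stock: 27 - 17 = 10. total_sold = 17
  Event 2 (sale 10): sell min(10,10)=10. stock: 10 - 10 = 0. total_sold = 27
  Event 3 (sale 7): sell min(7,0)=0. stock: 0 - 0 = 0. total_sold = 27
  Event 4 (sale 10): sell min(10,0)=0. stock: 0 - 0 = 0. total_sold = 27
  Event 5 (sale 14): sell min(14,0)=0. stock: 0 - 0 = 0. total_sold = 27
  Event 6 (restock 9): 0 + 9 = 9
  Event 7 (restock 18): 9 + 18 = 27
  Event 8 (sale 17): sell min(17,27)=17. stock: 27 - 17 = 10. total_sold = 44
  Event 9 (return 4): 10 + 4 = 14
  Event 10 (return 5): 14 + 5 = 19
  Event 11 (sale 21): sell min(21,19)=19. stock: 19 - 19 = 0. total_sold = 63
  Event 12 (adjust +10): 0 + 10 = 10
  Event 13 (restock 15): 10 + 15 = 25
  Event 14 (sale 11): sell min(11,25)=11. stock: 25 - 11 = 14. total_sold = 74
Final: stock = 14, total_sold = 74

Checking against threshold 15:
  After event 1: stock=10 <= 15 -> ALERT
  After event 2: stock=0 <= 15 -> ALERT
  After event 3: stock=0 <= 15 -> ALERT
  After event 4: stock=0 <= 15 -> ALERT
  After event 5: stock=0 <= 15 -> ALERT
  After event 6: stock=9 <= 15 -> ALERT
  After event 7: stock=27 > 15
  After event 8: stock=10 <= 15 -> ALERT
  After event 9: stock=14 <= 15 -> ALERT
  After event 10: stock=19 > 15
  After event 11: stock=0 <= 15 -> ALERT
  After event 12: stock=10 <= 15 -> ALERT
  After event 13: stock=25 > 15
  After event 14: stock=14 <= 15 -> ALERT
Alert events: [1, 2, 3, 4, 5, 6, 8, 9, 11, 12, 14]. Count = 11

Answer: 11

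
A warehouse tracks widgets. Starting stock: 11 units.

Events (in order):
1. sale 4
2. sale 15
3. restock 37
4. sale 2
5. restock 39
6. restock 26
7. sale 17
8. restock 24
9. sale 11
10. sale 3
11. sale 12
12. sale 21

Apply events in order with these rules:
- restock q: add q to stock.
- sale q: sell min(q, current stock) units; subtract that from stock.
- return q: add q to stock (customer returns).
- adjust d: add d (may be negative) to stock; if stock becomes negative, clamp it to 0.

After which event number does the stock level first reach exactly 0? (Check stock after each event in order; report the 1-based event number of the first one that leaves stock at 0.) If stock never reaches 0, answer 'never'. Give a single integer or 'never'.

Answer: 2

Derivation:
Processing events:
Start: stock = 11
  Event 1 (sale 4): sell min(4,11)=4. stock: 11 - 4 = 7. total_sold = 4
  Event 2 (sale 15): sell min(15,7)=7. stock: 7 - 7 = 0. total_sold = 11
  Event 3 (restock 37): 0 + 37 = 37
  Event 4 (sale 2): sell min(2,37)=2. stock: 37 - 2 = 35. total_sold = 13
  Event 5 (restock 39): 35 + 39 = 74
  Event 6 (restock 26): 74 + 26 = 100
  Event 7 (sale 17): sell min(17,100)=17. stock: 100 - 17 = 83. total_sold = 30
  Event 8 (restock 24): 83 + 24 = 107
  Event 9 (sale 11): sell min(11,107)=11. stock: 107 - 11 = 96. total_sold = 41
  Event 10 (sale 3): sell min(3,96)=3. stock: 96 - 3 = 93. total_sold = 44
  Event 11 (sale 12): sell min(12,93)=12. stock: 93 - 12 = 81. total_sold = 56
  Event 12 (sale 21): sell min(21,81)=21. stock: 81 - 21 = 60. total_sold = 77
Final: stock = 60, total_sold = 77

First zero at event 2.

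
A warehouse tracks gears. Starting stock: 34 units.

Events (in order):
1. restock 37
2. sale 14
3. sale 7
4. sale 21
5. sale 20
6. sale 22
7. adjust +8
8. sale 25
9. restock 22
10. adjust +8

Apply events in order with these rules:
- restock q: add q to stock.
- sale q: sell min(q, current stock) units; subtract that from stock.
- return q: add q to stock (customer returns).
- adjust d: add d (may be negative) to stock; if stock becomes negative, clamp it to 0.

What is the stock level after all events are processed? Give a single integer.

Answer: 30

Derivation:
Processing events:
Start: stock = 34
  Event 1 (restock 37): 34 + 37 = 71
  Event 2 (sale 14): sell min(14,71)=14. stock: 71 - 14 = 57. total_sold = 14
  Event 3 (sale 7): sell min(7,57)=7. stock: 57 - 7 = 50. total_sold = 21
  Event 4 (sale 21): sell min(21,50)=21. stock: 50 - 21 = 29. total_sold = 42
  Event 5 (sale 20): sell min(20,29)=20. stock: 29 - 20 = 9. total_sold = 62
  Event 6 (sale 22): sell min(22,9)=9. stock: 9 - 9 = 0. total_sold = 71
  Event 7 (adjust +8): 0 + 8 = 8
  Event 8 (sale 25): sell min(25,8)=8. stock: 8 - 8 = 0. total_sold = 79
  Event 9 (restock 22): 0 + 22 = 22
  Event 10 (adjust +8): 22 + 8 = 30
Final: stock = 30, total_sold = 79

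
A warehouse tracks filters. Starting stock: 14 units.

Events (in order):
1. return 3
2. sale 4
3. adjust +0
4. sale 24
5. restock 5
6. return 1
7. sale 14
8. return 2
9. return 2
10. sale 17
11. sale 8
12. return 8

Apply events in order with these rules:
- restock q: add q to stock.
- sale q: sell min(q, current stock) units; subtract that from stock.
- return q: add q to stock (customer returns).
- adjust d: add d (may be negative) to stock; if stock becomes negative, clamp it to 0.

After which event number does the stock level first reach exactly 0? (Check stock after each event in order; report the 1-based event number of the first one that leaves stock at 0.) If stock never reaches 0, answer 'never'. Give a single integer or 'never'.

Processing events:
Start: stock = 14
  Event 1 (return 3): 14 + 3 = 17
  Event 2 (sale 4): sell min(4,17)=4. stock: 17 - 4 = 13. total_sold = 4
  Event 3 (adjust +0): 13 + 0 = 13
  Event 4 (sale 24): sell min(24,13)=13. stock: 13 - 13 = 0. total_sold = 17
  Event 5 (restock 5): 0 + 5 = 5
  Event 6 (return 1): 5 + 1 = 6
  Event 7 (sale 14): sell min(14,6)=6. stock: 6 - 6 = 0. total_sold = 23
  Event 8 (return 2): 0 + 2 = 2
  Event 9 (return 2): 2 + 2 = 4
  Event 10 (sale 17): sell min(17,4)=4. stock: 4 - 4 = 0. total_sold = 27
  Event 11 (sale 8): sell min(8,0)=0. stock: 0 - 0 = 0. total_sold = 27
  Event 12 (return 8): 0 + 8 = 8
Final: stock = 8, total_sold = 27

First zero at event 4.

Answer: 4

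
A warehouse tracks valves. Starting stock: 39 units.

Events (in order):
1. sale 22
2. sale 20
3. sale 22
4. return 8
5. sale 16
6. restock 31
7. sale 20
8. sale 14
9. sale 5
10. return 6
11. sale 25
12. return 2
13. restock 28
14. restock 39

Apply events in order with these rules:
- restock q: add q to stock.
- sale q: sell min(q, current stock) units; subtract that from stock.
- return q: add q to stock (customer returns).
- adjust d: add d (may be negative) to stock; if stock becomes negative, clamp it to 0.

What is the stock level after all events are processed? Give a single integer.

Answer: 69

Derivation:
Processing events:
Start: stock = 39
  Event 1 (sale 22): sell min(22,39)=22. stock: 39 - 22 = 17. total_sold = 22
  Event 2 (sale 20): sell min(20,17)=17. stock: 17 - 17 = 0. total_sold = 39
  Event 3 (sale 22): sell min(22,0)=0. stock: 0 - 0 = 0. total_sold = 39
  Event 4 (return 8): 0 + 8 = 8
  Event 5 (sale 16): sell min(16,8)=8. stock: 8 - 8 = 0. total_sold = 47
  Event 6 (restock 31): 0 + 31 = 31
  Event 7 (sale 20): sell min(20,31)=20. stock: 31 - 20 = 11. total_sold = 67
  Event 8 (sale 14): sell min(14,11)=11. stock: 11 - 11 = 0. total_sold = 78
  Event 9 (sale 5): sell min(5,0)=0. stock: 0 - 0 = 0. total_sold = 78
  Event 10 (return 6): 0 + 6 = 6
  Event 11 (sale 25): sell min(25,6)=6. stock: 6 - 6 = 0. total_sold = 84
  Event 12 (return 2): 0 + 2 = 2
  Event 13 (restock 28): 2 + 28 = 30
  Event 14 (restock 39): 30 + 39 = 69
Final: stock = 69, total_sold = 84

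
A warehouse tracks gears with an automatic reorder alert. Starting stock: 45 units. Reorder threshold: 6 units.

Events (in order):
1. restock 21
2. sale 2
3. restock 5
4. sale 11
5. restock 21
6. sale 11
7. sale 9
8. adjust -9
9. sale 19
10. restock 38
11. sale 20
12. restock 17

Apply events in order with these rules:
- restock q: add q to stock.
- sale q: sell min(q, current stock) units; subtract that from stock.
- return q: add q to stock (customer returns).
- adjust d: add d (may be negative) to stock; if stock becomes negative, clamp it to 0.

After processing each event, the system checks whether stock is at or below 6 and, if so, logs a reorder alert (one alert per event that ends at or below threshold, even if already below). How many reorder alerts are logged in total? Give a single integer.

Answer: 0

Derivation:
Processing events:
Start: stock = 45
  Event 1 (restock 21): 45 + 21 = 66
  Event 2 (sale 2): sell min(2,66)=2. stock: 66 - 2 = 64. total_sold = 2
  Event 3 (restock 5): 64 + 5 = 69
  Event 4 (sale 11): sell min(11,69)=11. stock: 69 - 11 = 58. total_sold = 13
  Event 5 (restock 21): 58 + 21 = 79
  Event 6 (sale 11): sell min(11,79)=11. stock: 79 - 11 = 68. total_sold = 24
  Event 7 (sale 9): sell min(9,68)=9. stock: 68 - 9 = 59. total_sold = 33
  Event 8 (adjust -9): 59 + -9 = 50
  Event 9 (sale 19): sell min(19,50)=19. stock: 50 - 19 = 31. total_sold = 52
  Event 10 (restock 38): 31 + 38 = 69
  Event 11 (sale 20): sell min(20,69)=20. stock: 69 - 20 = 49. total_sold = 72
  Event 12 (restock 17): 49 + 17 = 66
Final: stock = 66, total_sold = 72

Checking against threshold 6:
  After event 1: stock=66 > 6
  After event 2: stock=64 > 6
  After event 3: stock=69 > 6
  After event 4: stock=58 > 6
  After event 5: stock=79 > 6
  After event 6: stock=68 > 6
  After event 7: stock=59 > 6
  After event 8: stock=50 > 6
  After event 9: stock=31 > 6
  After event 10: stock=69 > 6
  After event 11: stock=49 > 6
  After event 12: stock=66 > 6
Alert events: []. Count = 0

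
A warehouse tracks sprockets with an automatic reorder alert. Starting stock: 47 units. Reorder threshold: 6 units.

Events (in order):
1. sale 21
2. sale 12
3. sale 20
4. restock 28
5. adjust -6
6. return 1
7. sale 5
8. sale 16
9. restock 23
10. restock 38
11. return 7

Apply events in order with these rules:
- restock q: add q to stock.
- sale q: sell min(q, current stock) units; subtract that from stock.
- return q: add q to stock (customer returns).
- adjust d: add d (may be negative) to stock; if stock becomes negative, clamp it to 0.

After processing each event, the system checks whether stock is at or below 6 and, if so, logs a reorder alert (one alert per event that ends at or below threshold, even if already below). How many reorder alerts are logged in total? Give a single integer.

Processing events:
Start: stock = 47
  Event 1 (sale 21): sell min(21,47)=21. stock: 47 - 21 = 26. total_sold = 21
  Event 2 (sale 12): sell min(12,26)=12. stock: 26 - 12 = 14. total_sold = 33
  Event 3 (sale 20): sell min(20,14)=14. stock: 14 - 14 = 0. total_sold = 47
  Event 4 (restock 28): 0 + 28 = 28
  Event 5 (adjust -6): 28 + -6 = 22
  Event 6 (return 1): 22 + 1 = 23
  Event 7 (sale 5): sell min(5,23)=5. stock: 23 - 5 = 18. total_sold = 52
  Event 8 (sale 16): sell min(16,18)=16. stock: 18 - 16 = 2. total_sold = 68
  Event 9 (restock 23): 2 + 23 = 25
  Event 10 (restock 38): 25 + 38 = 63
  Event 11 (return 7): 63 + 7 = 70
Final: stock = 70, total_sold = 68

Checking against threshold 6:
  After event 1: stock=26 > 6
  After event 2: stock=14 > 6
  After event 3: stock=0 <= 6 -> ALERT
  After event 4: stock=28 > 6
  After event 5: stock=22 > 6
  After event 6: stock=23 > 6
  After event 7: stock=18 > 6
  After event 8: stock=2 <= 6 -> ALERT
  After event 9: stock=25 > 6
  After event 10: stock=63 > 6
  After event 11: stock=70 > 6
Alert events: [3, 8]. Count = 2

Answer: 2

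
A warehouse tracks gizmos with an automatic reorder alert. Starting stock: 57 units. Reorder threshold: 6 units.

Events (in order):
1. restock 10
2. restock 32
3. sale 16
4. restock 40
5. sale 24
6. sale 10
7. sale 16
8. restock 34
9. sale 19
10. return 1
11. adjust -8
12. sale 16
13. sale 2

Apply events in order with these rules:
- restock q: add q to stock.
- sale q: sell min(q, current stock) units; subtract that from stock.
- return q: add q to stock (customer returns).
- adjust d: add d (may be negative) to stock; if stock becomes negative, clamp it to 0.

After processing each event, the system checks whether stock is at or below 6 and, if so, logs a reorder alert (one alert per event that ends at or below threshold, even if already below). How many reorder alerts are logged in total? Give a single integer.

Answer: 0

Derivation:
Processing events:
Start: stock = 57
  Event 1 (restock 10): 57 + 10 = 67
  Event 2 (restock 32): 67 + 32 = 99
  Event 3 (sale 16): sell min(16,99)=16. stock: 99 - 16 = 83. total_sold = 16
  Event 4 (restock 40): 83 + 40 = 123
  Event 5 (sale 24): sell min(24,123)=24. stock: 123 - 24 = 99. total_sold = 40
  Event 6 (sale 10): sell min(10,99)=10. stock: 99 - 10 = 89. total_sold = 50
  Event 7 (sale 16): sell min(16,89)=16. stock: 89 - 16 = 73. total_sold = 66
  Event 8 (restock 34): 73 + 34 = 107
  Event 9 (sale 19): sell min(19,107)=19. stock: 107 - 19 = 88. total_sold = 85
  Event 10 (return 1): 88 + 1 = 89
  Event 11 (adjust -8): 89 + -8 = 81
  Event 12 (sale 16): sell min(16,81)=16. stock: 81 - 16 = 65. total_sold = 101
  Event 13 (sale 2): sell min(2,65)=2. stock: 65 - 2 = 63. total_sold = 103
Final: stock = 63, total_sold = 103

Checking against threshold 6:
  After event 1: stock=67 > 6
  After event 2: stock=99 > 6
  After event 3: stock=83 > 6
  After event 4: stock=123 > 6
  After event 5: stock=99 > 6
  After event 6: stock=89 > 6
  After event 7: stock=73 > 6
  After event 8: stock=107 > 6
  After event 9: stock=88 > 6
  After event 10: stock=89 > 6
  After event 11: stock=81 > 6
  After event 12: stock=65 > 6
  After event 13: stock=63 > 6
Alert events: []. Count = 0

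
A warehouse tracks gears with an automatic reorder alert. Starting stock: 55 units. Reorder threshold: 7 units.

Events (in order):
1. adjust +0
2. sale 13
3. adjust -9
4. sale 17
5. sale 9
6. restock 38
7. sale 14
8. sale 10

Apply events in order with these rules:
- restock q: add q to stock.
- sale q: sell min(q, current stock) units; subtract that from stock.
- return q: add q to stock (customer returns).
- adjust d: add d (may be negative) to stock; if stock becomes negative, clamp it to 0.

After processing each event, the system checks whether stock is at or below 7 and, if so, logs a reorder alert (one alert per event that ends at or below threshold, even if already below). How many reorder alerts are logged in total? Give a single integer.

Processing events:
Start: stock = 55
  Event 1 (adjust +0): 55 + 0 = 55
  Event 2 (sale 13): sell min(13,55)=13. stock: 55 - 13 = 42. total_sold = 13
  Event 3 (adjust -9): 42 + -9 = 33
  Event 4 (sale 17): sell min(17,33)=17. stock: 33 - 17 = 16. total_sold = 30
  Event 5 (sale 9): sell min(9,16)=9. stock: 16 - 9 = 7. total_sold = 39
  Event 6 (restock 38): 7 + 38 = 45
  Event 7 (sale 14): sell min(14,45)=14. stock: 45 - 14 = 31. total_sold = 53
  Event 8 (sale 10): sell min(10,31)=10. stock: 31 - 10 = 21. total_sold = 63
Final: stock = 21, total_sold = 63

Checking against threshold 7:
  After event 1: stock=55 > 7
  After event 2: stock=42 > 7
  After event 3: stock=33 > 7
  After event 4: stock=16 > 7
  After event 5: stock=7 <= 7 -> ALERT
  After event 6: stock=45 > 7
  After event 7: stock=31 > 7
  After event 8: stock=21 > 7
Alert events: [5]. Count = 1

Answer: 1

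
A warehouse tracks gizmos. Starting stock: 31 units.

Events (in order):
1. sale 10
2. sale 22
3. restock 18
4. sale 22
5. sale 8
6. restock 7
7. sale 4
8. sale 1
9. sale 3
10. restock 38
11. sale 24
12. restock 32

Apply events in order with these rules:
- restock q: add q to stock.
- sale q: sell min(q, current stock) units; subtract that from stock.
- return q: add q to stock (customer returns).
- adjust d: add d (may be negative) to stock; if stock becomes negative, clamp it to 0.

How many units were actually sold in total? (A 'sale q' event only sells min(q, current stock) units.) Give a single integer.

Answer: 80

Derivation:
Processing events:
Start: stock = 31
  Event 1 (sale 10): sell min(10,31)=10. stock: 31 - 10 = 21. total_sold = 10
  Event 2 (sale 22): sell min(22,21)=21. stock: 21 - 21 = 0. total_sold = 31
  Event 3 (restock 18): 0 + 18 = 18
  Event 4 (sale 22): sell min(22,18)=18. stock: 18 - 18 = 0. total_sold = 49
  Event 5 (sale 8): sell min(8,0)=0. stock: 0 - 0 = 0. total_sold = 49
  Event 6 (restock 7): 0 + 7 = 7
  Event 7 (sale 4): sell min(4,7)=4. stock: 7 - 4 = 3. total_sold = 53
  Event 8 (sale 1): sell min(1,3)=1. stock: 3 - 1 = 2. total_sold = 54
  Event 9 (sale 3): sell min(3,2)=2. stock: 2 - 2 = 0. total_sold = 56
  Event 10 (restock 38): 0 + 38 = 38
  Event 11 (sale 24): sell min(24,38)=24. stock: 38 - 24 = 14. total_sold = 80
  Event 12 (restock 32): 14 + 32 = 46
Final: stock = 46, total_sold = 80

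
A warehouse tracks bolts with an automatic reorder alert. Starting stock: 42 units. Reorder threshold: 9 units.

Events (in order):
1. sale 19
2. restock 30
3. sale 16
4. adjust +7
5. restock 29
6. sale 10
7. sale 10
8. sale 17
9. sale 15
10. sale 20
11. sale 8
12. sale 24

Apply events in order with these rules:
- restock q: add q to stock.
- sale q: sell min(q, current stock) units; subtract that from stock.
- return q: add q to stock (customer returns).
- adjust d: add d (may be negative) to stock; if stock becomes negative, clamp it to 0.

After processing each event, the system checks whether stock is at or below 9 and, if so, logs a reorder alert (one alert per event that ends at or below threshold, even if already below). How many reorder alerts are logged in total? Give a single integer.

Answer: 3

Derivation:
Processing events:
Start: stock = 42
  Event 1 (sale 19): sell min(19,42)=19. stock: 42 - 19 = 23. total_sold = 19
  Event 2 (restock 30): 23 + 30 = 53
  Event 3 (sale 16): sell min(16,53)=16. stock: 53 - 16 = 37. total_sold = 35
  Event 4 (adjust +7): 37 + 7 = 44
  Event 5 (restock 29): 44 + 29 = 73
  Event 6 (sale 10): sell min(10,73)=10. stock: 73 - 10 = 63. total_sold = 45
  Event 7 (sale 10): sell min(10,63)=10. stock: 63 - 10 = 53. total_sold = 55
  Event 8 (sale 17): sell min(17,53)=17. stock: 53 - 17 = 36. total_sold = 72
  Event 9 (sale 15): sell min(15,36)=15. stock: 36 - 15 = 21. total_sold = 87
  Event 10 (sale 20): sell min(20,21)=20. stock: 21 - 20 = 1. total_sold = 107
  Event 11 (sale 8): sell min(8,1)=1. stock: 1 - 1 = 0. total_sold = 108
  Event 12 (sale 24): sell min(24,0)=0. stock: 0 - 0 = 0. total_sold = 108
Final: stock = 0, total_sold = 108

Checking against threshold 9:
  After event 1: stock=23 > 9
  After event 2: stock=53 > 9
  After event 3: stock=37 > 9
  After event 4: stock=44 > 9
  After event 5: stock=73 > 9
  After event 6: stock=63 > 9
  After event 7: stock=53 > 9
  After event 8: stock=36 > 9
  After event 9: stock=21 > 9
  After event 10: stock=1 <= 9 -> ALERT
  After event 11: stock=0 <= 9 -> ALERT
  After event 12: stock=0 <= 9 -> ALERT
Alert events: [10, 11, 12]. Count = 3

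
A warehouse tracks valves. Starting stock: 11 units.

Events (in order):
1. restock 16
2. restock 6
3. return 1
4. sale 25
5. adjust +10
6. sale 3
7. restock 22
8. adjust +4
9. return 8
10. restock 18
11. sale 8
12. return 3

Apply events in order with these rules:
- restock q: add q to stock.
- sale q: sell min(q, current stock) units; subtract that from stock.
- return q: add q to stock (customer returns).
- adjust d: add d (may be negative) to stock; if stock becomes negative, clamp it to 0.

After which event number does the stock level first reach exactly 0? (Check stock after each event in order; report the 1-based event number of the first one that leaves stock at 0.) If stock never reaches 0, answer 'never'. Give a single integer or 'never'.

Answer: never

Derivation:
Processing events:
Start: stock = 11
  Event 1 (restock 16): 11 + 16 = 27
  Event 2 (restock 6): 27 + 6 = 33
  Event 3 (return 1): 33 + 1 = 34
  Event 4 (sale 25): sell min(25,34)=25. stock: 34 - 25 = 9. total_sold = 25
  Event 5 (adjust +10): 9 + 10 = 19
  Event 6 (sale 3): sell min(3,19)=3. stock: 19 - 3 = 16. total_sold = 28
  Event 7 (restock 22): 16 + 22 = 38
  Event 8 (adjust +4): 38 + 4 = 42
  Event 9 (return 8): 42 + 8 = 50
  Event 10 (restock 18): 50 + 18 = 68
  Event 11 (sale 8): sell min(8,68)=8. stock: 68 - 8 = 60. total_sold = 36
  Event 12 (return 3): 60 + 3 = 63
Final: stock = 63, total_sold = 36

Stock never reaches 0.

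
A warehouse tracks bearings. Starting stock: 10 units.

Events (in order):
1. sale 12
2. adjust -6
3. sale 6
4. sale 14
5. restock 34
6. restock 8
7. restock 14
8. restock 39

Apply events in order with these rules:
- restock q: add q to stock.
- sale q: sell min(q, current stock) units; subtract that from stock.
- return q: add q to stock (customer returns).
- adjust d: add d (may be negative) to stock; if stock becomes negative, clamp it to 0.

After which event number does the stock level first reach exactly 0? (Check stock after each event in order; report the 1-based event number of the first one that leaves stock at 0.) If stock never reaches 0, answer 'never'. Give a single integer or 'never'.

Answer: 1

Derivation:
Processing events:
Start: stock = 10
  Event 1 (sale 12): sell min(12,10)=10. stock: 10 - 10 = 0. total_sold = 10
  Event 2 (adjust -6): 0 + -6 = 0 (clamped to 0)
  Event 3 (sale 6): sell min(6,0)=0. stock: 0 - 0 = 0. total_sold = 10
  Event 4 (sale 14): sell min(14,0)=0. stock: 0 - 0 = 0. total_sold = 10
  Event 5 (restock 34): 0 + 34 = 34
  Event 6 (restock 8): 34 + 8 = 42
  Event 7 (restock 14): 42 + 14 = 56
  Event 8 (restock 39): 56 + 39 = 95
Final: stock = 95, total_sold = 10

First zero at event 1.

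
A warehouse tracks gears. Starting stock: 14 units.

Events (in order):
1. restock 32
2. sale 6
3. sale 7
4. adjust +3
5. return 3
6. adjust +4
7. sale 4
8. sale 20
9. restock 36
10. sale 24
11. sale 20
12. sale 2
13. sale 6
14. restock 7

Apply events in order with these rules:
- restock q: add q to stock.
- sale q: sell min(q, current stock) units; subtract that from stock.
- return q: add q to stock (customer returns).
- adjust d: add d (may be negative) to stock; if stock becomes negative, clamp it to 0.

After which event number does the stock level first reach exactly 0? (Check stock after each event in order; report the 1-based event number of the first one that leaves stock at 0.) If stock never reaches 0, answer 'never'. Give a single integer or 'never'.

Processing events:
Start: stock = 14
  Event 1 (restock 32): 14 + 32 = 46
  Event 2 (sale 6): sell min(6,46)=6. stock: 46 - 6 = 40. total_sold = 6
  Event 3 (sale 7): sell min(7,40)=7. stock: 40 - 7 = 33. total_sold = 13
  Event 4 (adjust +3): 33 + 3 = 36
  Event 5 (return 3): 36 + 3 = 39
  Event 6 (adjust +4): 39 + 4 = 43
  Event 7 (sale 4): sell min(4,43)=4. stock: 43 - 4 = 39. total_sold = 17
  Event 8 (sale 20): sell min(20,39)=20. stock: 39 - 20 = 19. total_sold = 37
  Event 9 (restock 36): 19 + 36 = 55
  Event 10 (sale 24): sell min(24,55)=24. stock: 55 - 24 = 31. total_sold = 61
  Event 11 (sale 20): sell min(20,31)=20. stock: 31 - 20 = 11. total_sold = 81
  Event 12 (sale 2): sell min(2,11)=2. stock: 11 - 2 = 9. total_sold = 83
  Event 13 (sale 6): sell min(6,9)=6. stock: 9 - 6 = 3. total_sold = 89
  Event 14 (restock 7): 3 + 7 = 10
Final: stock = 10, total_sold = 89

Stock never reaches 0.

Answer: never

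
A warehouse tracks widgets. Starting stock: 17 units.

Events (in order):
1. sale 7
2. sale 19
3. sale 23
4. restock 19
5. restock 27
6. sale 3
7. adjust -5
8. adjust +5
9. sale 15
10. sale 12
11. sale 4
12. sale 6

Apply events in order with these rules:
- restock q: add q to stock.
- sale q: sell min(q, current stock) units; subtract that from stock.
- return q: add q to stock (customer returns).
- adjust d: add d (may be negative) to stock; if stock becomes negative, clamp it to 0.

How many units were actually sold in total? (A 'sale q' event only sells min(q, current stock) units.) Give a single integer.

Answer: 57

Derivation:
Processing events:
Start: stock = 17
  Event 1 (sale 7): sell min(7,17)=7. stock: 17 - 7 = 10. total_sold = 7
  Event 2 (sale 19): sell min(19,10)=10. stock: 10 - 10 = 0. total_sold = 17
  Event 3 (sale 23): sell min(23,0)=0. stock: 0 - 0 = 0. total_sold = 17
  Event 4 (restock 19): 0 + 19 = 19
  Event 5 (restock 27): 19 + 27 = 46
  Event 6 (sale 3): sell min(3,46)=3. stock: 46 - 3 = 43. total_sold = 20
  Event 7 (adjust -5): 43 + -5 = 38
  Event 8 (adjust +5): 38 + 5 = 43
  Event 9 (sale 15): sell min(15,43)=15. stock: 43 - 15 = 28. total_sold = 35
  Event 10 (sale 12): sell min(12,28)=12. stock: 28 - 12 = 16. total_sold = 47
  Event 11 (sale 4): sell min(4,16)=4. stock: 16 - 4 = 12. total_sold = 51
  Event 12 (sale 6): sell min(6,12)=6. stock: 12 - 6 = 6. total_sold = 57
Final: stock = 6, total_sold = 57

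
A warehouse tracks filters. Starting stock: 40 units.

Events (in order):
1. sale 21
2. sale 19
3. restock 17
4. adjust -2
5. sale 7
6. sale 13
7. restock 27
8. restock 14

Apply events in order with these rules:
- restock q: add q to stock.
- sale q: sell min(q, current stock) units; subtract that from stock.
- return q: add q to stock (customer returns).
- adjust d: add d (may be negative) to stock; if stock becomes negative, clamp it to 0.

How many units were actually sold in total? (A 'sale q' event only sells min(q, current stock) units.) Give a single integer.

Answer: 55

Derivation:
Processing events:
Start: stock = 40
  Event 1 (sale 21): sell min(21,40)=21. stock: 40 - 21 = 19. total_sold = 21
  Event 2 (sale 19): sell min(19,19)=19. stock: 19 - 19 = 0. total_sold = 40
  Event 3 (restock 17): 0 + 17 = 17
  Event 4 (adjust -2): 17 + -2 = 15
  Event 5 (sale 7): sell min(7,15)=7. stock: 15 - 7 = 8. total_sold = 47
  Event 6 (sale 13): sell min(13,8)=8. stock: 8 - 8 = 0. total_sold = 55
  Event 7 (restock 27): 0 + 27 = 27
  Event 8 (restock 14): 27 + 14 = 41
Final: stock = 41, total_sold = 55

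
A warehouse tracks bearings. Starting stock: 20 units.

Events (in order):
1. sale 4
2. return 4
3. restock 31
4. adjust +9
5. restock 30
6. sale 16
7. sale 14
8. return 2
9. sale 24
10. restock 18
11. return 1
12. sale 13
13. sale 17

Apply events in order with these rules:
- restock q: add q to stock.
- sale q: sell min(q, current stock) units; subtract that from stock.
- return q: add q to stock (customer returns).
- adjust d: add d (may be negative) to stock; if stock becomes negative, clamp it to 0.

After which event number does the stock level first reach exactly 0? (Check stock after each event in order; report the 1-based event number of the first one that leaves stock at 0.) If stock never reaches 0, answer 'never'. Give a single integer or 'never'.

Answer: never

Derivation:
Processing events:
Start: stock = 20
  Event 1 (sale 4): sell min(4,20)=4. stock: 20 - 4 = 16. total_sold = 4
  Event 2 (return 4): 16 + 4 = 20
  Event 3 (restock 31): 20 + 31 = 51
  Event 4 (adjust +9): 51 + 9 = 60
  Event 5 (restock 30): 60 + 30 = 90
  Event 6 (sale 16): sell min(16,90)=16. stock: 90 - 16 = 74. total_sold = 20
  Event 7 (sale 14): sell min(14,74)=14. stock: 74 - 14 = 60. total_sold = 34
  Event 8 (return 2): 60 + 2 = 62
  Event 9 (sale 24): sell min(24,62)=24. stock: 62 - 24 = 38. total_sold = 58
  Event 10 (restock 18): 38 + 18 = 56
  Event 11 (return 1): 56 + 1 = 57
  Event 12 (sale 13): sell min(13,57)=13. stock: 57 - 13 = 44. total_sold = 71
  Event 13 (sale 17): sell min(17,44)=17. stock: 44 - 17 = 27. total_sold = 88
Final: stock = 27, total_sold = 88

Stock never reaches 0.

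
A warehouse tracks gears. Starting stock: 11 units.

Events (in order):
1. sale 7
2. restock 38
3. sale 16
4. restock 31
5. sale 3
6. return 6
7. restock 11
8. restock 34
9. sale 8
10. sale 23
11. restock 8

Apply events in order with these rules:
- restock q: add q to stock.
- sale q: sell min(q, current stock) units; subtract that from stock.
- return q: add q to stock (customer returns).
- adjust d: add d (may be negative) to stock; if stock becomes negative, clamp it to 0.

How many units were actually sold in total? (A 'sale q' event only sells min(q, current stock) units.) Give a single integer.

Answer: 57

Derivation:
Processing events:
Start: stock = 11
  Event 1 (sale 7): sell min(7,11)=7. stock: 11 - 7 = 4. total_sold = 7
  Event 2 (restock 38): 4 + 38 = 42
  Event 3 (sale 16): sell min(16,42)=16. stock: 42 - 16 = 26. total_sold = 23
  Event 4 (restock 31): 26 + 31 = 57
  Event 5 (sale 3): sell min(3,57)=3. stock: 57 - 3 = 54. total_sold = 26
  Event 6 (return 6): 54 + 6 = 60
  Event 7 (restock 11): 60 + 11 = 71
  Event 8 (restock 34): 71 + 34 = 105
  Event 9 (sale 8): sell min(8,105)=8. stock: 105 - 8 = 97. total_sold = 34
  Event 10 (sale 23): sell min(23,97)=23. stock: 97 - 23 = 74. total_sold = 57
  Event 11 (restock 8): 74 + 8 = 82
Final: stock = 82, total_sold = 57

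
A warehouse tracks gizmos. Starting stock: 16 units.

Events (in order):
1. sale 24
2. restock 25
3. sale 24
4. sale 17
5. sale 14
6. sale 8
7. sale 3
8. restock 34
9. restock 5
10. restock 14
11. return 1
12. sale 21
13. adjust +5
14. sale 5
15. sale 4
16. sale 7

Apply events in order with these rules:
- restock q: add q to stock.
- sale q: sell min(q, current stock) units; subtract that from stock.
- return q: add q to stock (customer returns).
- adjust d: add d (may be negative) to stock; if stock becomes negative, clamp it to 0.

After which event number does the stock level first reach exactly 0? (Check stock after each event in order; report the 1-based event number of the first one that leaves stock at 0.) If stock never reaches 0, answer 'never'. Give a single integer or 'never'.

Processing events:
Start: stock = 16
  Event 1 (sale 24): sell min(24,16)=16. stock: 16 - 16 = 0. total_sold = 16
  Event 2 (restock 25): 0 + 25 = 25
  Event 3 (sale 24): sell min(24,25)=24. stock: 25 - 24 = 1. total_sold = 40
  Event 4 (sale 17): sell min(17,1)=1. stock: 1 - 1 = 0. total_sold = 41
  Event 5 (sale 14): sell min(14,0)=0. stock: 0 - 0 = 0. total_sold = 41
  Event 6 (sale 8): sell min(8,0)=0. stock: 0 - 0 = 0. total_sold = 41
  Event 7 (sale 3): sell min(3,0)=0. stock: 0 - 0 = 0. total_sold = 41
  Event 8 (restock 34): 0 + 34 = 34
  Event 9 (restock 5): 34 + 5 = 39
  Event 10 (restock 14): 39 + 14 = 53
  Event 11 (return 1): 53 + 1 = 54
  Event 12 (sale 21): sell min(21,54)=21. stock: 54 - 21 = 33. total_sold = 62
  Event 13 (adjust +5): 33 + 5 = 38
  Event 14 (sale 5): sell min(5,38)=5. stock: 38 - 5 = 33. total_sold = 67
  Event 15 (sale 4): sell min(4,33)=4. stock: 33 - 4 = 29. total_sold = 71
  Event 16 (sale 7): sell min(7,29)=7. stock: 29 - 7 = 22. total_sold = 78
Final: stock = 22, total_sold = 78

First zero at event 1.

Answer: 1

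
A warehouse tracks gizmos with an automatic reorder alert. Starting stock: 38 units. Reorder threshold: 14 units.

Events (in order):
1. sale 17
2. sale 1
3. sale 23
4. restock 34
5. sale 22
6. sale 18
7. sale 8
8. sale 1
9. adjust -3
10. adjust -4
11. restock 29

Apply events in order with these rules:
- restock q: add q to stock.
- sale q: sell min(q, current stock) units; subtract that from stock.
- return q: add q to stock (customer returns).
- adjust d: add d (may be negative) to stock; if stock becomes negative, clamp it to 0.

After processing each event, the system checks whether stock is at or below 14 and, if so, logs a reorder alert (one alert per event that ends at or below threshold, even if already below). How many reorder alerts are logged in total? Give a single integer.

Answer: 7

Derivation:
Processing events:
Start: stock = 38
  Event 1 (sale 17): sell min(17,38)=17. stock: 38 - 17 = 21. total_sold = 17
  Event 2 (sale 1): sell min(1,21)=1. stock: 21 - 1 = 20. total_sold = 18
  Event 3 (sale 23): sell min(23,20)=20. stock: 20 - 20 = 0. total_sold = 38
  Event 4 (restock 34): 0 + 34 = 34
  Event 5 (sale 22): sell min(22,34)=22. stock: 34 - 22 = 12. total_sold = 60
  Event 6 (sale 18): sell min(18,12)=12. stock: 12 - 12 = 0. total_sold = 72
  Event 7 (sale 8): sell min(8,0)=0. stock: 0 - 0 = 0. total_sold = 72
  Event 8 (sale 1): sell min(1,0)=0. stock: 0 - 0 = 0. total_sold = 72
  Event 9 (adjust -3): 0 + -3 = 0 (clamped to 0)
  Event 10 (adjust -4): 0 + -4 = 0 (clamped to 0)
  Event 11 (restock 29): 0 + 29 = 29
Final: stock = 29, total_sold = 72

Checking against threshold 14:
  After event 1: stock=21 > 14
  After event 2: stock=20 > 14
  After event 3: stock=0 <= 14 -> ALERT
  After event 4: stock=34 > 14
  After event 5: stock=12 <= 14 -> ALERT
  After event 6: stock=0 <= 14 -> ALERT
  After event 7: stock=0 <= 14 -> ALERT
  After event 8: stock=0 <= 14 -> ALERT
  After event 9: stock=0 <= 14 -> ALERT
  After event 10: stock=0 <= 14 -> ALERT
  After event 11: stock=29 > 14
Alert events: [3, 5, 6, 7, 8, 9, 10]. Count = 7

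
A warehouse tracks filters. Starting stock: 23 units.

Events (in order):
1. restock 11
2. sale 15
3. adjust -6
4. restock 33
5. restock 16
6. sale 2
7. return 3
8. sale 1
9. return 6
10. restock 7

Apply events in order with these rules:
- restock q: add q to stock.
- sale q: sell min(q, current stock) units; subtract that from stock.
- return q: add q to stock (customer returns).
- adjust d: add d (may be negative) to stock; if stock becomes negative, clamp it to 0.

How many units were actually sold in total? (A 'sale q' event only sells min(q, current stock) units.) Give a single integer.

Processing events:
Start: stock = 23
  Event 1 (restock 11): 23 + 11 = 34
  Event 2 (sale 15): sell min(15,34)=15. stock: 34 - 15 = 19. total_sold = 15
  Event 3 (adjust -6): 19 + -6 = 13
  Event 4 (restock 33): 13 + 33 = 46
  Event 5 (restock 16): 46 + 16 = 62
  Event 6 (sale 2): sell min(2,62)=2. stock: 62 - 2 = 60. total_sold = 17
  Event 7 (return 3): 60 + 3 = 63
  Event 8 (sale 1): sell min(1,63)=1. stock: 63 - 1 = 62. total_sold = 18
  Event 9 (return 6): 62 + 6 = 68
  Event 10 (restock 7): 68 + 7 = 75
Final: stock = 75, total_sold = 18

Answer: 18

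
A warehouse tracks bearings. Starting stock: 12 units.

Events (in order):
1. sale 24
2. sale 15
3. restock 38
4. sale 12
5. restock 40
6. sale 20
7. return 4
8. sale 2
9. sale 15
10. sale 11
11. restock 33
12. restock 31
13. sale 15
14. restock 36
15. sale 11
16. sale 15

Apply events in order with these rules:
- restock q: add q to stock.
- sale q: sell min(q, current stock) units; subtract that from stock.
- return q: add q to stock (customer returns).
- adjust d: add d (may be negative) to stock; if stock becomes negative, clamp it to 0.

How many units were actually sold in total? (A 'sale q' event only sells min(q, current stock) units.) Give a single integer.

Processing events:
Start: stock = 12
  Event 1 (sale 24): sell min(24,12)=12. stock: 12 - 12 = 0. total_sold = 12
  Event 2 (sale 15): sell min(15,0)=0. stock: 0 - 0 = 0. total_sold = 12
  Event 3 (restock 38): 0 + 38 = 38
  Event 4 (sale 12): sell min(12,38)=12. stock: 38 - 12 = 26. total_sold = 24
  Event 5 (restock 40): 26 + 40 = 66
  Event 6 (sale 20): sell min(20,66)=20. stock: 66 - 20 = 46. total_sold = 44
  Event 7 (return 4): 46 + 4 = 50
  Event 8 (sale 2): sell min(2,50)=2. stock: 50 - 2 = 48. total_sold = 46
  Event 9 (sale 15): sell min(15,48)=15. stock: 48 - 15 = 33. total_sold = 61
  Event 10 (sale 11): sell min(11,33)=11. stock: 33 - 11 = 22. total_sold = 72
  Event 11 (restock 33): 22 + 33 = 55
  Event 12 (restock 31): 55 + 31 = 86
  Event 13 (sale 15): sell min(15,86)=15. stock: 86 - 15 = 71. total_sold = 87
  Event 14 (restock 36): 71 + 36 = 107
  Event 15 (sale 11): sell min(11,107)=11. stock: 107 - 11 = 96. total_sold = 98
  Event 16 (sale 15): sell min(15,96)=15. stock: 96 - 15 = 81. total_sold = 113
Final: stock = 81, total_sold = 113

Answer: 113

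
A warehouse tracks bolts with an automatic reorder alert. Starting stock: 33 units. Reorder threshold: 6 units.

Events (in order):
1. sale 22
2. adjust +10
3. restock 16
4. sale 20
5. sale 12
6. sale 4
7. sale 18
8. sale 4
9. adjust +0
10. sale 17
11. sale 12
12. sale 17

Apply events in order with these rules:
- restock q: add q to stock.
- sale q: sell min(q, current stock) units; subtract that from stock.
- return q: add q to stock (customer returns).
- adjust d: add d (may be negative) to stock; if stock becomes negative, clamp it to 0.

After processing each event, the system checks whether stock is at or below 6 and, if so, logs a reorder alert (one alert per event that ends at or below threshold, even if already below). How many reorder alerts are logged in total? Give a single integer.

Processing events:
Start: stock = 33
  Event 1 (sale 22): sell min(22,33)=22. stock: 33 - 22 = 11. total_sold = 22
  Event 2 (adjust +10): 11 + 10 = 21
  Event 3 (restock 16): 21 + 16 = 37
  Event 4 (sale 20): sell min(20,37)=20. stock: 37 - 20 = 17. total_sold = 42
  Event 5 (sale 12): sell min(12,17)=12. stock: 17 - 12 = 5. total_sold = 54
  Event 6 (sale 4): sell min(4,5)=4. stock: 5 - 4 = 1. total_sold = 58
  Event 7 (sale 18): sell min(18,1)=1. stock: 1 - 1 = 0. total_sold = 59
  Event 8 (sale 4): sell min(4,0)=0. stock: 0 - 0 = 0. total_sold = 59
  Event 9 (adjust +0): 0 + 0 = 0
  Event 10 (sale 17): sell min(17,0)=0. stock: 0 - 0 = 0. total_sold = 59
  Event 11 (sale 12): sell min(12,0)=0. stock: 0 - 0 = 0. total_sold = 59
  Event 12 (sale 17): sell min(17,0)=0. stock: 0 - 0 = 0. total_sold = 59
Final: stock = 0, total_sold = 59

Checking against threshold 6:
  After event 1: stock=11 > 6
  After event 2: stock=21 > 6
  After event 3: stock=37 > 6
  After event 4: stock=17 > 6
  After event 5: stock=5 <= 6 -> ALERT
  After event 6: stock=1 <= 6 -> ALERT
  After event 7: stock=0 <= 6 -> ALERT
  After event 8: stock=0 <= 6 -> ALERT
  After event 9: stock=0 <= 6 -> ALERT
  After event 10: stock=0 <= 6 -> ALERT
  After event 11: stock=0 <= 6 -> ALERT
  After event 12: stock=0 <= 6 -> ALERT
Alert events: [5, 6, 7, 8, 9, 10, 11, 12]. Count = 8

Answer: 8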